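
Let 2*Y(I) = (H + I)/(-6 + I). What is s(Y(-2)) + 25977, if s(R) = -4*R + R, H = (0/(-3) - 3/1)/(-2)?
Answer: 831261/32 ≈ 25977.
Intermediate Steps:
H = 3/2 (H = (0*(-⅓) - 3*1)*(-½) = (0 - 3)*(-½) = -3*(-½) = 3/2 ≈ 1.5000)
Y(I) = (3/2 + I)/(2*(-6 + I)) (Y(I) = ((3/2 + I)/(-6 + I))/2 = (3/2 + I)/(2*(-6 + I)))
s(R) = -3*R
s(Y(-2)) + 25977 = -3*(3 + 2*(-2))/(4*(-6 - 2)) + 25977 = -3*(3 - 4)/(4*(-8)) + 25977 = -3*(-1)*(-1)/(4*8) + 25977 = -3*1/32 + 25977 = -3/32 + 25977 = 831261/32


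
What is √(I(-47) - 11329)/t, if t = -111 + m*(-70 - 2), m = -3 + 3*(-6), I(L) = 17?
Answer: 4*I*√707/1401 ≈ 0.075916*I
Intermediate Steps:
m = -21 (m = -3 - 18 = -21)
t = 1401 (t = -111 - 21*(-70 - 2) = -111 - 21*(-72) = -111 + 1512 = 1401)
√(I(-47) - 11329)/t = √(17 - 11329)/1401 = √(-11312)*(1/1401) = (4*I*√707)*(1/1401) = 4*I*√707/1401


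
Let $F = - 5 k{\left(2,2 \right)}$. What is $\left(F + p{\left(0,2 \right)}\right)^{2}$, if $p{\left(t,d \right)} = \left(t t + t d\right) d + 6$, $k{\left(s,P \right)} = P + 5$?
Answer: $841$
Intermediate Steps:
$k{\left(s,P \right)} = 5 + P$
$p{\left(t,d \right)} = 6 + d \left(t^{2} + d t\right)$ ($p{\left(t,d \right)} = \left(t^{2} + d t\right) d + 6 = d \left(t^{2} + d t\right) + 6 = 6 + d \left(t^{2} + d t\right)$)
$F = -35$ ($F = - 5 \left(5 + 2\right) = \left(-5\right) 7 = -35$)
$\left(F + p{\left(0,2 \right)}\right)^{2} = \left(-35 + \left(6 + 2 \cdot 0^{2} + 0 \cdot 2^{2}\right)\right)^{2} = \left(-35 + \left(6 + 2 \cdot 0 + 0 \cdot 4\right)\right)^{2} = \left(-35 + \left(6 + 0 + 0\right)\right)^{2} = \left(-35 + 6\right)^{2} = \left(-29\right)^{2} = 841$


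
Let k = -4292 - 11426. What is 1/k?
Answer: -1/15718 ≈ -6.3621e-5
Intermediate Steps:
k = -15718
1/k = 1/(-15718) = -1/15718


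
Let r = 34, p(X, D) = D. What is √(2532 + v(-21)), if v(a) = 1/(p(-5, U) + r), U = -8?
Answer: √1711658/26 ≈ 50.319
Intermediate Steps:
v(a) = 1/26 (v(a) = 1/(-8 + 34) = 1/26)
√(2532 + v(-21)) = √(2532 + 1/26) = √(65833/26) = √1711658/26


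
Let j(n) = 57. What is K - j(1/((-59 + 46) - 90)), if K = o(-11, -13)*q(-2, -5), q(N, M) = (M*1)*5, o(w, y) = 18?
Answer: -507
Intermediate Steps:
q(N, M) = 5*M (q(N, M) = M*5 = 5*M)
K = -450 (K = 18*(5*(-5)) = 18*(-25) = -450)
K - j(1/((-59 + 46) - 90)) = -450 - 1*57 = -450 - 57 = -507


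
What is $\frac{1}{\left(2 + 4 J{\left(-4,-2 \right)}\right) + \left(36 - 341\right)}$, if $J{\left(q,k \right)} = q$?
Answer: $- \frac{1}{319} \approx -0.0031348$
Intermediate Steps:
$\frac{1}{\left(2 + 4 J{\left(-4,-2 \right)}\right) + \left(36 - 341\right)} = \frac{1}{\left(2 + 4 \left(-4\right)\right) + \left(36 - 341\right)} = \frac{1}{\left(2 - 16\right) - 305} = \frac{1}{-14 - 305} = \frac{1}{-319} = - \frac{1}{319}$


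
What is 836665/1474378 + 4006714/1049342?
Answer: 3392679349161/773563379638 ≈ 4.3858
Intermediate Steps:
836665/1474378 + 4006714/1049342 = 836665*(1/1474378) + 4006714*(1/1049342) = 836665/1474378 + 2003357/524671 = 3392679349161/773563379638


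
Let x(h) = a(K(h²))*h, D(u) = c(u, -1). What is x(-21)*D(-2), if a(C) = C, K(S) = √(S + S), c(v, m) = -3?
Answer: 1323*√2 ≈ 1871.0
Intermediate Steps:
K(S) = √2*√S (K(S) = √(2*S) = √2*√S)
D(u) = -3
x(h) = h*√2*√(h²) (x(h) = (√2*√(h²))*h = h*√2*√(h²))
x(-21)*D(-2) = -21*√2*√((-21)²)*(-3) = -21*√2*√441*(-3) = -21*√2*21*(-3) = -441*√2*(-3) = 1323*√2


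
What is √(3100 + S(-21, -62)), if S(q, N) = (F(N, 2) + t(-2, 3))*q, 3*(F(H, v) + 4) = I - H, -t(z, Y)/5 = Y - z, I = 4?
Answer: √3247 ≈ 56.982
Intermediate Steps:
t(z, Y) = -5*Y + 5*z (t(z, Y) = -5*(Y - z) = -5*Y + 5*z)
F(H, v) = -8/3 - H/3 (F(H, v) = -4 + (4 - H)/3 = -4 + (4/3 - H/3) = -8/3 - H/3)
S(q, N) = q*(-83/3 - N/3) (S(q, N) = ((-8/3 - N/3) + (-5*3 + 5*(-2)))*q = ((-8/3 - N/3) + (-15 - 10))*q = ((-8/3 - N/3) - 25)*q = (-83/3 - N/3)*q = q*(-83/3 - N/3))
√(3100 + S(-21, -62)) = √(3100 - ⅓*(-21)*(83 - 62)) = √(3100 - ⅓*(-21)*21) = √(3100 + 147) = √3247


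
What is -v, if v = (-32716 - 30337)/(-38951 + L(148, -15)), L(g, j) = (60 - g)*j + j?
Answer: -63053/37646 ≈ -1.6749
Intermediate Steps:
L(g, j) = j + j*(60 - g) (L(g, j) = j*(60 - g) + j = j + j*(60 - g))
v = 63053/37646 (v = (-32716 - 30337)/(-38951 - 15*(61 - 1*148)) = -63053/(-38951 - 15*(61 - 148)) = -63053/(-38951 - 15*(-87)) = -63053/(-38951 + 1305) = -63053/(-37646) = -63053*(-1/37646) = 63053/37646 ≈ 1.6749)
-v = -1*63053/37646 = -63053/37646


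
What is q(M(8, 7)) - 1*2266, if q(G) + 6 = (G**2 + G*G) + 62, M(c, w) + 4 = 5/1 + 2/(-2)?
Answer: -2210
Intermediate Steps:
M(c, w) = 0 (M(c, w) = -4 + (5/1 + 2/(-2)) = -4 + (5*1 + 2*(-1/2)) = -4 + (5 - 1) = -4 + 4 = 0)
q(G) = 56 + 2*G**2 (q(G) = -6 + ((G**2 + G*G) + 62) = -6 + ((G**2 + G**2) + 62) = -6 + (2*G**2 + 62) = -6 + (62 + 2*G**2) = 56 + 2*G**2)
q(M(8, 7)) - 1*2266 = (56 + 2*0**2) - 1*2266 = (56 + 2*0) - 2266 = (56 + 0) - 2266 = 56 - 2266 = -2210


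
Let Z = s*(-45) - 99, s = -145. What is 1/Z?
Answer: 1/6426 ≈ 0.00015562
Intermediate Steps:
Z = 6426 (Z = -145*(-45) - 99 = 6525 - 99 = 6426)
1/Z = 1/6426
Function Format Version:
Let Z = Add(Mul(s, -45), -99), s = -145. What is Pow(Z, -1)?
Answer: Rational(1, 6426) ≈ 0.00015562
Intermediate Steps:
Z = 6426 (Z = Add(Mul(-145, -45), -99) = Add(6525, -99) = 6426)
Pow(Z, -1) = Pow(6426, -1) = Rational(1, 6426)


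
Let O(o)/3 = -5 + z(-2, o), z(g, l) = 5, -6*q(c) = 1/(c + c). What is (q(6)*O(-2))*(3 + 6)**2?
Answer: 0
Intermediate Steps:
q(c) = -1/(12*c) (q(c) = -1/(6*(c + c)) = -1/(2*c)/6 = -1/(12*c))
O(o) = 0 (O(o) = 3*(-5 + 5) = 3*0 = 0)
(q(6)*O(-2))*(3 + 6)**2 = (-1/12/6*0)*(3 + 6)**2 = (-1/12*1/6*0)*9**2 = -1/72*0*81 = 0*81 = 0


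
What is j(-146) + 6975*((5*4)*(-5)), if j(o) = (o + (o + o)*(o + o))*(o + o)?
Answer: -25551956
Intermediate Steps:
j(o) = 2*o*(o + 4*o²) (j(o) = (o + (2*o)*(2*o))*(2*o) = (o + 4*o²)*(2*o) = 2*o*(o + 4*o²))
j(-146) + 6975*((5*4)*(-5)) = (-146)²*(2 + 8*(-146)) + 6975*((5*4)*(-5)) = 21316*(2 - 1168) + 6975*(20*(-5)) = 21316*(-1166) + 6975*(-100) = -24854456 - 697500 = -25551956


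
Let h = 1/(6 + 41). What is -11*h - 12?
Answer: -575/47 ≈ -12.234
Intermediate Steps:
h = 1/47 ≈ 0.021277
-11*h - 12 = -11*1/47 - 12 = -11/47 - 12 = -575/47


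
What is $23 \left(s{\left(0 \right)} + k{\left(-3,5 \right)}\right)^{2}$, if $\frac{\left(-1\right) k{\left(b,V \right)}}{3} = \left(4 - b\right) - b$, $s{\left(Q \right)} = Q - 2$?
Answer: $23552$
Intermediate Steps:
$s{\left(Q \right)} = -2 + Q$
$k{\left(b,V \right)} = -12 + 6 b$ ($k{\left(b,V \right)} = - 3 \left(\left(4 - b\right) - b\right) = - 3 \left(4 - 2 b\right) = -12 + 6 b$)
$23 \left(s{\left(0 \right)} + k{\left(-3,5 \right)}\right)^{2} = 23 \left(\left(-2 + 0\right) + \left(-12 + 6 \left(-3\right)\right)\right)^{2} = 23 \left(-2 - 30\right)^{2} = 23 \left(-32\right)^{2} = 23 \cdot 1024 = 23552$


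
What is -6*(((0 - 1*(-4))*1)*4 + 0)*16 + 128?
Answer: -1408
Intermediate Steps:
-6*(((0 - 1*(-4))*1)*4 + 0)*16 + 128 = -6*(((0 + 4)*1)*4 + 0)*16 + 128 = -6*((4*1)*4 + 0)*16 + 128 = -6*(4*4 + 0)*16 + 128 = -6*(16 + 0)*16 + 128 = -6*16*16 + 128 = -96*16 + 128 = -1536 + 128 = -1408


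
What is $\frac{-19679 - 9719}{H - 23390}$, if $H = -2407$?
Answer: $\frac{29398}{25797} \approx 1.1396$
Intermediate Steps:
$\frac{-19679 - 9719}{H - 23390} = \frac{-19679 - 9719}{-2407 - 23390} = - \frac{29398}{-2407 - 23390} = - \frac{29398}{-25797} = \left(-29398\right) \left(- \frac{1}{25797}\right) = \frac{29398}{25797}$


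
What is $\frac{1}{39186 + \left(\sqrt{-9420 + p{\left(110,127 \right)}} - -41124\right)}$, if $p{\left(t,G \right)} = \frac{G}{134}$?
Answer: $\frac{10761540}{864260539553} - \frac{i \sqrt{169128502}}{864260539553} \approx 1.2452 \cdot 10^{-5} - 1.5047 \cdot 10^{-8} i$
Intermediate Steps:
$p{\left(t,G \right)} = \frac{G}{134}$ ($p{\left(t,G \right)} = G \frac{1}{134} = \frac{G}{134}$)
$\frac{1}{39186 + \left(\sqrt{-9420 + p{\left(110,127 \right)}} - -41124\right)} = \frac{1}{39186 + \left(\sqrt{-9420 + \frac{1}{134} \cdot 127} - -41124\right)} = \frac{1}{39186 + \left(\sqrt{-9420 + \frac{127}{134}} + 41124\right)} = \frac{1}{39186 + \left(\sqrt{- \frac{1262153}{134}} + 41124\right)} = \frac{1}{39186 + \left(\frac{i \sqrt{169128502}}{134} + 41124\right)} = \frac{1}{39186 + \left(41124 + \frac{i \sqrt{169128502}}{134}\right)} = \frac{1}{80310 + \frac{i \sqrt{169128502}}{134}}$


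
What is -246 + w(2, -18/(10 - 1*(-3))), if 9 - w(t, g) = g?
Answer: -3063/13 ≈ -235.62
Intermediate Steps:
w(t, g) = 9 - g
-246 + w(2, -18/(10 - 1*(-3))) = -246 + (9 - (-18)/(10 - 1*(-3))) = -246 + (9 - (-18)/(10 + 3)) = -246 + (9 - (-18)/13) = -246 + (9 - 1*(-18/13)) = -246 + (9 + 18/13) = -246 + 135/13 = -3063/13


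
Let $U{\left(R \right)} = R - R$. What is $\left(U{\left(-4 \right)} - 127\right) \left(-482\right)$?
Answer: $61214$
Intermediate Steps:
$U{\left(R \right)} = 0$
$\left(U{\left(-4 \right)} - 127\right) \left(-482\right) = \left(0 - 127\right) \left(-482\right) = \left(-127\right) \left(-482\right) = 61214$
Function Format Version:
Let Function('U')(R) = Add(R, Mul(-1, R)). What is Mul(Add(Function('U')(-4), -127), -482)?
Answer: 61214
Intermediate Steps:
Function('U')(R) = 0
Mul(Add(Function('U')(-4), -127), -482) = Mul(Add(0, -127), -482) = Mul(-127, -482) = 61214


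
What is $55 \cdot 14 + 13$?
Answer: $783$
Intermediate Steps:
$55 \cdot 14 + 13 = 770 + 13 = 783$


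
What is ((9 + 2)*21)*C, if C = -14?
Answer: -3234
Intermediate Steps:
((9 + 2)*21)*C = ((9 + 2)*21)*(-14) = (11*21)*(-14) = 231*(-14) = -3234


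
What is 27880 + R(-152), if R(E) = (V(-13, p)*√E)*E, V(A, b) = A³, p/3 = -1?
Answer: 27880 + 667888*I*√38 ≈ 27880.0 + 4.1171e+6*I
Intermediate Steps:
p = -3 (p = 3*(-1) = -3)
R(E) = -2197*E^(3/2) (R(E) = ((-13)³*√E)*E = (-2197*√E)*E = -2197*E^(3/2))
27880 + R(-152) = 27880 - (-667888)*I*√38 = 27880 + 667888*I*√38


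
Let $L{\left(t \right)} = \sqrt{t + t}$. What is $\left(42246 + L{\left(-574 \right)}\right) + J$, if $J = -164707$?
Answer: $-122461 + 2 i \sqrt{287} \approx -1.2246 \cdot 10^{5} + 33.882 i$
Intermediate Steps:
$L{\left(t \right)} = \sqrt{2} \sqrt{t}$ ($L{\left(t \right)} = \sqrt{2 t} = \sqrt{2} \sqrt{t}$)
$\left(42246 + L{\left(-574 \right)}\right) + J = \left(42246 + \sqrt{2} \sqrt{-574}\right) - 164707 = \left(42246 + \sqrt{2} i \sqrt{574}\right) - 164707 = \left(42246 + 2 i \sqrt{287}\right) - 164707 = -122461 + 2 i \sqrt{287}$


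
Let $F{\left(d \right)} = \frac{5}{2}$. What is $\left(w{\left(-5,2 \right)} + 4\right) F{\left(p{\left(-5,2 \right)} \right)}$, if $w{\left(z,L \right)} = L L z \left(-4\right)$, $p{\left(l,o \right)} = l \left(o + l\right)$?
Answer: $210$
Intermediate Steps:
$p{\left(l,o \right)} = l \left(l + o\right)$
$F{\left(d \right)} = \frac{5}{2}$ ($F{\left(d \right)} = 5 \cdot \frac{1}{2} = \frac{5}{2}$)
$w{\left(z,L \right)} = - 4 z L^{2}$ ($w{\left(z,L \right)} = z L^{2} \left(-4\right) = - 4 z L^{2}$)
$\left(w{\left(-5,2 \right)} + 4\right) F{\left(p{\left(-5,2 \right)} \right)} = \left(\left(-4\right) \left(-5\right) 2^{2} + 4\right) \frac{5}{2} = \left(\left(-4\right) \left(-5\right) 4 + 4\right) \frac{5}{2} = \left(80 + 4\right) \frac{5}{2} = 84 \cdot \frac{5}{2} = 210$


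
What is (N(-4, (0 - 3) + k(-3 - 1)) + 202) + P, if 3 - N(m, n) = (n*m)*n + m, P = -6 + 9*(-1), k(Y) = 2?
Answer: 198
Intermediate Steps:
P = -15 (P = -6 - 9 = -15)
N(m, n) = 3 - m - m*n² (N(m, n) = 3 - ((n*m)*n + m) = 3 - ((m*n)*n + m) = 3 - (m*n² + m) = 3 - (m + m*n²) = 3 + (-m - m*n²) = 3 - m - m*n²)
(N(-4, (0 - 3) + k(-3 - 1)) + 202) + P = ((3 - 1*(-4) - 1*(-4)*((0 - 3) + 2)²) + 202) - 15 = ((3 + 4 - 1*(-4)*(-3 + 2)²) + 202) - 15 = ((3 + 4 - 1*(-4)*(-1)²) + 202) - 15 = ((3 + 4 - 1*(-4)*1) + 202) - 15 = ((3 + 4 + 4) + 202) - 15 = (11 + 202) - 15 = 213 - 15 = 198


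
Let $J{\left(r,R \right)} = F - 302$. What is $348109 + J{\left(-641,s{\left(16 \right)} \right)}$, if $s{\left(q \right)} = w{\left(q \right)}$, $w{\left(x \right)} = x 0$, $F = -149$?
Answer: $347658$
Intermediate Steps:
$w{\left(x \right)} = 0$
$s{\left(q \right)} = 0$
$J{\left(r,R \right)} = -451$ ($J{\left(r,R \right)} = -149 - 302 = -451$)
$348109 + J{\left(-641,s{\left(16 \right)} \right)} = 348109 - 451 = 347658$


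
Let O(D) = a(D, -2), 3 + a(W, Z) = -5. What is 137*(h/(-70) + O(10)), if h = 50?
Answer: -8357/7 ≈ -1193.9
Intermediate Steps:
a(W, Z) = -8 (a(W, Z) = -3 - 5 = -8)
O(D) = -8
137*(h/(-70) + O(10)) = 137*(50/(-70) - 8) = 137*(50*(-1/70) - 8) = 137*(-5/7 - 8) = 137*(-61/7) = -8357/7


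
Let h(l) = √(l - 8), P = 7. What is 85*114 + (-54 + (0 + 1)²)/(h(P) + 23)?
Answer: 96877/10 + I/10 ≈ 9687.7 + 0.1*I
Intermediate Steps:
h(l) = √(-8 + l)
85*114 + (-54 + (0 + 1)²)/(h(P) + 23) = 85*114 + (-54 + (0 + 1)²)/(√(-8 + 7) + 23) = 9690 + (-54 + 1²)/(√(-1) + 23) = 9690 + (-54 + 1)/(I + 23) = 9690 - 53*(23 - I)/530 = 9690 - (23 - I)/10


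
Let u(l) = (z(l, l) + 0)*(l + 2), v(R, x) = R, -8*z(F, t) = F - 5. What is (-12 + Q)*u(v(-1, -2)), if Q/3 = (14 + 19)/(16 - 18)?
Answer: -369/8 ≈ -46.125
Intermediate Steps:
z(F, t) = 5/8 - F/8 (z(F, t) = -(F - 5)/8 = -(-5 + F)/8 = 5/8 - F/8)
u(l) = (2 + l)*(5/8 - l/8) (u(l) = ((5/8 - l/8) + 0)*(l + 2) = (5/8 - l/8)*(2 + l) = (2 + l)*(5/8 - l/8))
Q = -99/2 (Q = 3*((14 + 19)/(16 - 18)) = 3*(33/(-2)) = 3*(33*(-½)) = 3*(-33/2) = -99/2 ≈ -49.500)
(-12 + Q)*u(v(-1, -2)) = (-12 - 99/2)*(-(-5 - 1)*(2 - 1)/8) = -(-123)*(-6)/16 = -123/2*¾ = -369/8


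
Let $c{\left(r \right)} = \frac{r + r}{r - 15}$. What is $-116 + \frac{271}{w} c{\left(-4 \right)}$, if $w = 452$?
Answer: $- \frac{248510}{2147} \approx -115.75$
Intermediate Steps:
$c{\left(r \right)} = \frac{2 r}{-15 + r}$
$-116 + \frac{271}{w} c{\left(-4 \right)} = -116 + \frac{271}{452} \cdot 2 \left(-4\right) \frac{1}{-15 - 4} = -116 + 271 \cdot \frac{1}{452} \cdot 2 \left(-4\right) \frac{1}{-19} = -116 + \frac{271 \cdot 2 \left(-4\right) \left(- \frac{1}{19}\right)}{452} = -116 + \frac{271}{452} \cdot \frac{8}{19} = -116 + \frac{542}{2147} = - \frac{248510}{2147}$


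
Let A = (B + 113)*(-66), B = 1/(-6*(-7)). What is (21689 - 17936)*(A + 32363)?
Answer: 654237972/7 ≈ 9.3463e+7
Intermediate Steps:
B = 1/42 ≈ 0.023810
A = -52217/7 (A = (1/42 + 113)*(-66) = (4747/42)*(-66) = -52217/7 ≈ -7459.6)
(21689 - 17936)*(A + 32363) = (21689 - 17936)*(-52217/7 + 32363) = 3753*(174324/7) = 654237972/7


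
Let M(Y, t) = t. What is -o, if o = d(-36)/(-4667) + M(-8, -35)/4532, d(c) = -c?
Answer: 326497/21150844 ≈ 0.015437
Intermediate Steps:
o = -326497/21150844 (o = -1*(-36)/(-4667) - 35/4532 = 36*(-1/4667) - 35*1/4532 = -36/4667 - 35/4532 = -326497/21150844 ≈ -0.015437)
-o = -1*(-326497/21150844) = 326497/21150844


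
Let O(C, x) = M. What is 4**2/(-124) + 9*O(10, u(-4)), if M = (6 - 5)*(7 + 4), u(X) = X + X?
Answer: 3065/31 ≈ 98.871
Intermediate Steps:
u(X) = 2*X
M = 11 (M = 1*11 = 11)
O(C, x) = 11
4**2/(-124) + 9*O(10, u(-4)) = 4**2/(-124) + 9*11 = 16*(-1/124) + 99 = -4/31 + 99 = 3065/31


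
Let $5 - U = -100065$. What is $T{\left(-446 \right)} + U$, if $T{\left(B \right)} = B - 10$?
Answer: $99614$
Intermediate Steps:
$U = 100070$ ($U = 5 - -100065 = 5 + 100065 = 100070$)
$T{\left(B \right)} = -10 + B$ ($T{\left(B \right)} = B - 10 = -10 + B$)
$T{\left(-446 \right)} + U = \left(-10 - 446\right) + 100070 = -456 + 100070 = 99614$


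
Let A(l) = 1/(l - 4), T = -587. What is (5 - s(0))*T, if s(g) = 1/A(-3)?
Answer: -7044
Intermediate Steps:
A(l) = 1/(-4 + l)
s(g) = -7 (s(g) = 1/(1/(-4 - 3)) = 1/(1/(-7)) = 1/(-⅐) = -7)
(5 - s(0))*T = (5 - 1*(-7))*(-587) = (5 + 7)*(-587) = 12*(-587) = -7044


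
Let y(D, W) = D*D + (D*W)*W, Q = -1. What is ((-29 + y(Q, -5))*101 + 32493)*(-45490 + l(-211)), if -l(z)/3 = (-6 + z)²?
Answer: -5068584980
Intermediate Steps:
l(z) = -3*(-6 + z)²
y(D, W) = D² + D*W²
((-29 + y(Q, -5))*101 + 32493)*(-45490 + l(-211)) = ((-29 - (-1 + (-5)²))*101 + 32493)*(-45490 - 3*(-6 - 211)²) = ((-29 - (-1 + 25))*101 + 32493)*(-45490 - 3*(-217)²) = ((-29 - 1*24)*101 + 32493)*(-45490 - 3*47089) = ((-29 - 24)*101 + 32493)*(-45490 - 141267) = (-53*101 + 32493)*(-186757) = (-5353 + 32493)*(-186757) = 27140*(-186757) = -5068584980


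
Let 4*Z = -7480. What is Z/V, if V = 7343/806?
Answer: -1507220/7343 ≈ -205.26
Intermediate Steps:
V = 7343/806 (V = 7343*(1/806) = 7343/806 ≈ 9.1104)
Z = -1870 (Z = (1/4)*(-7480) = -1870)
Z/V = -1870/7343/806 = -1870*806/7343 = -1507220/7343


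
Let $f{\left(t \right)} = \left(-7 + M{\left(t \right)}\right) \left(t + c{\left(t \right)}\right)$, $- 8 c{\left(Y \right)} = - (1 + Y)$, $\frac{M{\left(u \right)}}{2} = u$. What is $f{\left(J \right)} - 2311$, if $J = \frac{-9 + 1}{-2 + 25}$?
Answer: $- \frac{9771479}{4232} \approx -2308.9$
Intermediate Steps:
$M{\left(u \right)} = 2 u$
$c{\left(Y \right)} = \frac{1}{8} + \frac{Y}{8}$ ($c{\left(Y \right)} = - \frac{\left(-1\right) \left(1 + Y\right)}{8} = - \frac{-1 - Y}{8} = \frac{1}{8} + \frac{Y}{8}$)
$J = - \frac{8}{23} \approx -0.34783$
$f{\left(t \right)} = \left(-7 + 2 t\right) \left(\frac{1}{8} + \frac{9 t}{8}\right)$ ($f{\left(t \right)} = \left(-7 + 2 t\right) \left(t + \left(\frac{1}{8} + \frac{t}{8}\right)\right) = \left(-7 + 2 t\right) \left(\frac{1}{8} + \frac{9 t}{8}\right)$)
$f{\left(J \right)} - 2311 = \left(- \frac{7}{8} - - \frac{61}{23} + \frac{9 \left(- \frac{8}{23}\right)^{2}}{4}\right) - 2311 = \left(- \frac{7}{8} + \frac{61}{23} + \frac{9}{4} \cdot \frac{64}{529}\right) - 2311 = \left(- \frac{7}{8} + \frac{61}{23} + \frac{144}{529}\right) - 2311 = \frac{8673}{4232} - 2311 = - \frac{9771479}{4232}$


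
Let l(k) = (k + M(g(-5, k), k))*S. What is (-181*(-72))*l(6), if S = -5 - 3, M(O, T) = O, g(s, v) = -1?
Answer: -521280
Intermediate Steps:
S = -8
l(k) = 8 - 8*k (l(k) = (k - 1)*(-8) = (-1 + k)*(-8) = 8 - 8*k)
(-181*(-72))*l(6) = (-181*(-72))*(8 - 8*6) = 13032*(8 - 48) = 13032*(-40) = -521280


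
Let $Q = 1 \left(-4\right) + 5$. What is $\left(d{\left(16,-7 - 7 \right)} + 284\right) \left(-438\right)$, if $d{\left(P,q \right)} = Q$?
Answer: $-124830$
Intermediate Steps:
$Q = 1$ ($Q = -4 + 5 = 1$)
$d{\left(P,q \right)} = 1$
$\left(d{\left(16,-7 - 7 \right)} + 284\right) \left(-438\right) = \left(1 + 284\right) \left(-438\right) = 285 \left(-438\right) = -124830$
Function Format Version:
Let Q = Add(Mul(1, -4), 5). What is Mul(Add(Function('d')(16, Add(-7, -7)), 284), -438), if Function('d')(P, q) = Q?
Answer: -124830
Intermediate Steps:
Q = 1 (Q = Add(-4, 5) = 1)
Function('d')(P, q) = 1
Mul(Add(Function('d')(16, Add(-7, -7)), 284), -438) = Mul(Add(1, 284), -438) = Mul(285, -438) = -124830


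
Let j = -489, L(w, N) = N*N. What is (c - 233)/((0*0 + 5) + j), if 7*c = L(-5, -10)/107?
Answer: 174417/362516 ≈ 0.48113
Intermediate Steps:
L(w, N) = N²
c = 100/749 (c = ((-10)²/107)/7 = (100*(1/107))/7 = (⅐)*(100/107) = 100/749 ≈ 0.13351)
(c - 233)/((0*0 + 5) + j) = (100/749 - 233)/((0*0 + 5) - 489) = -174417/(749*((0 + 5) - 489)) = -174417/(749*(5 - 489)) = -174417/749/(-484) = -174417/749*(-1/484) = 174417/362516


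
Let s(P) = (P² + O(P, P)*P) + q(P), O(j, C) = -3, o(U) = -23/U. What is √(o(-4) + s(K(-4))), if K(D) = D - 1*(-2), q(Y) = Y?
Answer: √55/2 ≈ 3.7081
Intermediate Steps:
K(D) = 2 + D (K(D) = D + 2 = 2 + D)
s(P) = P² - 2*P (s(P) = (P² - 3*P) + P = P² - 2*P)
√(o(-4) + s(K(-4))) = √(-23/(-4) + (2 - 4)*(-2 + (2 - 4))) = √(-23*(-¼) - 2*(-2 - 2)) = √(23/4 - 2*(-4)) = √(23/4 + 8) = √(55/4) = √55/2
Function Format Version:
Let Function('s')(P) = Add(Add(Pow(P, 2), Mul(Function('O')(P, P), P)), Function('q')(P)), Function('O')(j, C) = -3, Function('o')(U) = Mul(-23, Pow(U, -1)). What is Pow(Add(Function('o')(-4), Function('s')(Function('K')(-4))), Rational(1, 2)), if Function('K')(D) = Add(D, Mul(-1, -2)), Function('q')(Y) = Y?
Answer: Mul(Rational(1, 2), Pow(55, Rational(1, 2))) ≈ 3.7081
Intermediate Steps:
Function('K')(D) = Add(2, D) (Function('K')(D) = Add(D, 2) = Add(2, D))
Function('s')(P) = Add(Pow(P, 2), Mul(-2, P)) (Function('s')(P) = Add(Add(Pow(P, 2), Mul(-3, P)), P) = Add(Pow(P, 2), Mul(-2, P)))
Pow(Add(Function('o')(-4), Function('s')(Function('K')(-4))), Rational(1, 2)) = Pow(Add(Mul(-23, Pow(-4, -1)), Mul(Add(2, -4), Add(-2, Add(2, -4)))), Rational(1, 2)) = Pow(Add(Mul(-23, Rational(-1, 4)), Mul(-2, Add(-2, -2))), Rational(1, 2)) = Pow(Add(Rational(23, 4), Mul(-2, -4)), Rational(1, 2)) = Pow(Add(Rational(23, 4), 8), Rational(1, 2)) = Pow(Rational(55, 4), Rational(1, 2)) = Mul(Rational(1, 2), Pow(55, Rational(1, 2)))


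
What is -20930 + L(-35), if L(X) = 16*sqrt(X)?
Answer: -20930 + 16*I*sqrt(35) ≈ -20930.0 + 94.657*I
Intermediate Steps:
-20930 + L(-35) = -20930 + 16*sqrt(-35) = -20930 + 16*(I*sqrt(35)) = -20930 + 16*I*sqrt(35)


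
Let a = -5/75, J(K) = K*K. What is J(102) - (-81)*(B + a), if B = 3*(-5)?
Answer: 45918/5 ≈ 9183.6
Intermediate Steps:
J(K) = K²
a = -1/15 (a = -5*1/75 = -1/15 ≈ -0.066667)
B = -15
J(102) - (-81)*(B + a) = 102² - (-81)*(-15 - 1/15) = 10404 - (-81)*(-226)/15 = 10404 - 1*6102/5 = 10404 - 6102/5 = 45918/5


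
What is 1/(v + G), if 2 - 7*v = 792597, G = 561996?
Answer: 7/3141377 ≈ 2.2283e-6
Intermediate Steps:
v = -792595/7 (v = 2/7 - 1/7*792597 = 2/7 - 792597/7 = -792595/7 ≈ -1.1323e+5)
1/(v + G) = 1/(-792595/7 + 561996) = 1/(3141377/7) = 7/3141377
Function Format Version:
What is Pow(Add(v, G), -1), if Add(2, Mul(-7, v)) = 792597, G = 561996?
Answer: Rational(7, 3141377) ≈ 2.2283e-6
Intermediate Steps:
v = Rational(-792595, 7) (v = Add(Rational(2, 7), Mul(Rational(-1, 7), 792597)) = Add(Rational(2, 7), Rational(-792597, 7)) = Rational(-792595, 7) ≈ -1.1323e+5)
Pow(Add(v, G), -1) = Pow(Add(Rational(-792595, 7), 561996), -1) = Pow(Rational(3141377, 7), -1) = Rational(7, 3141377)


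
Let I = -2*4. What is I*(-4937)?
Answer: 39496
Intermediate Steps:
I = -8
I*(-4937) = -8*(-4937) = 39496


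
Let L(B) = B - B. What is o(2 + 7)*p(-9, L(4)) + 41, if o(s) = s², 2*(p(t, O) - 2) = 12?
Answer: 689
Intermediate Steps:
L(B) = 0
p(t, O) = 8 (p(t, O) = 2 + (½)*12 = 2 + 6 = 8)
o(2 + 7)*p(-9, L(4)) + 41 = (2 + 7)²*8 + 41 = 9²*8 + 41 = 81*8 + 41 = 648 + 41 = 689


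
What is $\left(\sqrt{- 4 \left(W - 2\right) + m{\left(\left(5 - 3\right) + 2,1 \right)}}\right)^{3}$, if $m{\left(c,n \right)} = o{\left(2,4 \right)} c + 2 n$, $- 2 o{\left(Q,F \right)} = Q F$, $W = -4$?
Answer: $10 \sqrt{10} \approx 31.623$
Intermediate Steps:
$o{\left(Q,F \right)} = - \frac{F Q}{2}$ ($o{\left(Q,F \right)} = - \frac{Q F}{2} = - \frac{F Q}{2}$)
$m{\left(c,n \right)} = - 4 c + 2 n$ ($m{\left(c,n \right)} = \left(- \frac{1}{2}\right) 4 \cdot 2 c + 2 n = - 4 c + 2 n$)
$\left(\sqrt{- 4 \left(W - 2\right) + m{\left(\left(5 - 3\right) + 2,1 \right)}}\right)^{3} = \left(\sqrt{- 4 \left(-4 - 2\right) + \left(- 4 \left(\left(5 - 3\right) + 2\right) + 2 \cdot 1\right)}\right)^{3} = \left(\sqrt{\left(-4\right) \left(-6\right) + \left(- 4 \left(2 + 2\right) + 2\right)}\right)^{3} = \left(\sqrt{24 + \left(\left(-4\right) 4 + 2\right)}\right)^{3} = \left(\sqrt{24 + \left(-16 + 2\right)}\right)^{3} = \left(\sqrt{24 - 14}\right)^{3} = \left(\sqrt{10}\right)^{3} = 10 \sqrt{10}$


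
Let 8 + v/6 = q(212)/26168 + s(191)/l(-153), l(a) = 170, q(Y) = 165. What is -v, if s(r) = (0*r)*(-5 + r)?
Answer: 627537/13084 ≈ 47.962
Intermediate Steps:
s(r) = 0 (s(r) = 0*(-5 + r) = 0)
v = -627537/13084 (v = -48 + 6*(165/26168 + 0/170) = -48 + 6*(165*(1/26168) + 0*(1/170)) = -48 + 6*(165/26168 + 0) = -48 + 6*(165/26168) = -48 + 495/13084 = -627537/13084 ≈ -47.962)
-v = -1*(-627537/13084) = 627537/13084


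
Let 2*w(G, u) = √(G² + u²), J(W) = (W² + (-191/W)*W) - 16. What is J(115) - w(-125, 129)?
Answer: 13018 - √32266/2 ≈ 12928.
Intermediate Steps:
J(W) = -207 + W² (J(W) = (W² - 191) - 16 = (-191 + W²) - 16 = -207 + W²)
w(G, u) = √(G² + u²)/2
J(115) - w(-125, 129) = (-207 + 115²) - √((-125)² + 129²)/2 = (-207 + 13225) - √(15625 + 16641)/2 = 13018 - √32266/2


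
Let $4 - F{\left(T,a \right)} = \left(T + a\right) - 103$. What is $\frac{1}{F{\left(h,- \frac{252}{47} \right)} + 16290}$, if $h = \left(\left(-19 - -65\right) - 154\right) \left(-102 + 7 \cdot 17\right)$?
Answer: $\frac{47}{857203} \approx 5.4829 \cdot 10^{-5}$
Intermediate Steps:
$h = -1836$ ($h = \left(\left(-19 + 65\right) - 154\right) \left(-102 + 119\right) = \left(46 - 154\right) 17 = \left(-108\right) 17 = -1836$)
$F{\left(T,a \right)} = 107 - T - a$ ($F{\left(T,a \right)} = 4 - \left(\left(T + a\right) - 103\right) = 4 - \left(-103 + T + a\right) = 107 - T - a$)
$\frac{1}{F{\left(h,- \frac{252}{47} \right)} + 16290} = \frac{1}{\left(107 - -1836 - - \frac{252}{47}\right) + 16290} = \frac{1}{\left(107 + 1836 - \left(-252\right) \frac{1}{47}\right) + 16290} = \frac{1}{\left(107 + 1836 - - \frac{252}{47}\right) + 16290} = \frac{1}{\left(107 + 1836 + \frac{252}{47}\right) + 16290} = \frac{1}{\frac{91573}{47} + 16290} = \frac{1}{\frac{857203}{47}} = \frac{47}{857203}$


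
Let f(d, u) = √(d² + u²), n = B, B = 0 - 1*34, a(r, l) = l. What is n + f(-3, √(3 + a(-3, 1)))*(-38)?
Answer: -34 - 38*√13 ≈ -171.01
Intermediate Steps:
B = -34 (B = 0 - 34 = -34)
n = -34
n + f(-3, √(3 + a(-3, 1)))*(-38) = -34 + √((-3)² + (√(3 + 1))²)*(-38) = -34 + √(9 + (√4)²)*(-38) = -34 + √(9 + 2²)*(-38) = -34 + √(9 + 4)*(-38) = -34 + √13*(-38) = -34 - 38*√13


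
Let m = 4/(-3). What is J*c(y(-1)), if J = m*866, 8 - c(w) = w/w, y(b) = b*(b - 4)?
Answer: -24248/3 ≈ -8082.7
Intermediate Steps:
m = -4/3 (m = 4*(-1/3) = -4/3 ≈ -1.3333)
y(b) = b*(-4 + b)
c(w) = 7 (c(w) = 8 - w/w = 8 - 1*1 = 8 - 1 = 7)
J = -3464/3 (J = -4/3*866 = -3464/3 ≈ -1154.7)
J*c(y(-1)) = -3464/3*7 = -24248/3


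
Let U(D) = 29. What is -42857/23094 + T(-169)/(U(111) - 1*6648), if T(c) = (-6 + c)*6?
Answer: -259421783/152859186 ≈ -1.6971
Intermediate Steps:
T(c) = -36 + 6*c
-42857/23094 + T(-169)/(U(111) - 1*6648) = -42857/23094 + (-36 + 6*(-169))/(29 - 1*6648) = -42857*1/23094 + (-36 - 1014)/(29 - 6648) = -42857/23094 - 1050/(-6619) = -42857/23094 - 1050*(-1/6619) = -42857/23094 + 1050/6619 = -259421783/152859186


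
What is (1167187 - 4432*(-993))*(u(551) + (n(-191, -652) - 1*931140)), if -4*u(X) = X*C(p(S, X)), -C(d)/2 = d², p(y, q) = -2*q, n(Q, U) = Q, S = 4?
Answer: 1857745037354273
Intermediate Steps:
C(d) = -2*d²
u(X) = 2*X³ (u(X) = -X*(-2*4*X²)/4 = -X*(-8*X²)/4 = -(-2)*X³ = 2*X³)
(1167187 - 4432*(-993))*(u(551) + (n(-191, -652) - 1*931140)) = (1167187 - 4432*(-993))*(2*551³ + (-191 - 1*931140)) = (1167187 + 4400976)*(2*167284151 + (-191 - 931140)) = 5568163*(334568302 - 931331) = 5568163*333636971 = 1857745037354273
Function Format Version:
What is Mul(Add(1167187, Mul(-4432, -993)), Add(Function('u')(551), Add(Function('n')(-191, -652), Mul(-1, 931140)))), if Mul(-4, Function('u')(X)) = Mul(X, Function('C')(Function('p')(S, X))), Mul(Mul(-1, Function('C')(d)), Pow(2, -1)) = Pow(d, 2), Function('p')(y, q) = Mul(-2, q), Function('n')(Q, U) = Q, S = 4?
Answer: 1857745037354273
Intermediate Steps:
Function('C')(d) = Mul(-2, Pow(d, 2))
Function('u')(X) = Mul(2, Pow(X, 3)) (Function('u')(X) = Mul(Rational(-1, 4), Mul(X, Mul(-2, Pow(Mul(-2, X), 2)))) = Mul(Rational(-1, 4), Mul(X, Mul(-2, Mul(4, Pow(X, 2))))) = Mul(Rational(-1, 4), Mul(X, Mul(-8, Pow(X, 2)))) = Mul(Rational(-1, 4), Mul(-8, Pow(X, 3))) = Mul(2, Pow(X, 3)))
Mul(Add(1167187, Mul(-4432, -993)), Add(Function('u')(551), Add(Function('n')(-191, -652), Mul(-1, 931140)))) = Mul(Add(1167187, Mul(-4432, -993)), Add(Mul(2, Pow(551, 3)), Add(-191, Mul(-1, 931140)))) = Mul(Add(1167187, 4400976), Add(Mul(2, 167284151), Add(-191, -931140))) = Mul(5568163, Add(334568302, -931331)) = Mul(5568163, 333636971) = 1857745037354273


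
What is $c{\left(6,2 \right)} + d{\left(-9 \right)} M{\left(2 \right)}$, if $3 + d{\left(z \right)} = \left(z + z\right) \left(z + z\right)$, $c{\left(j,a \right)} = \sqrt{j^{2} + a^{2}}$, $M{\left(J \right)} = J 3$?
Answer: $1926 + 2 \sqrt{10} \approx 1932.3$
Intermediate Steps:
$M{\left(J \right)} = 3 J$
$c{\left(j,a \right)} = \sqrt{a^{2} + j^{2}}$
$d{\left(z \right)} = -3 + 4 z^{2}$ ($d{\left(z \right)} = -3 + \left(z + z\right) \left(z + z\right) = -3 + 2 z 2 z = -3 + 4 z^{2}$)
$c{\left(6,2 \right)} + d{\left(-9 \right)} M{\left(2 \right)} = \sqrt{2^{2} + 6^{2}} + \left(-3 + 4 \left(-9\right)^{2}\right) 3 \cdot 2 = \sqrt{4 + 36} + \left(-3 + 4 \cdot 81\right) 6 = \sqrt{40} + \left(-3 + 324\right) 6 = 2 \sqrt{10} + 321 \cdot 6 = 2 \sqrt{10} + 1926 = 1926 + 2 \sqrt{10}$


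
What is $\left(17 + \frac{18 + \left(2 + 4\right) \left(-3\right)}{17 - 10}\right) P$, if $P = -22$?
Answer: $-374$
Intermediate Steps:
$\left(17 + \frac{18 + \left(2 + 4\right) \left(-3\right)}{17 - 10}\right) P = \left(17 + \frac{18 + \left(2 + 4\right) \left(-3\right)}{17 - 10}\right) \left(-22\right) = \left(17 + \frac{18 + 6 \left(-3\right)}{7}\right) \left(-22\right) = \left(17 + \left(18 - 18\right) \frac{1}{7}\right) \left(-22\right) = \left(17 + 0 \cdot \frac{1}{7}\right) \left(-22\right) = \left(17 + 0\right) \left(-22\right) = 17 \left(-22\right) = -374$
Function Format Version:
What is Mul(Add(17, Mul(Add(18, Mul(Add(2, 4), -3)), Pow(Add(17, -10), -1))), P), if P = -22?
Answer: -374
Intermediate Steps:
Mul(Add(17, Mul(Add(18, Mul(Add(2, 4), -3)), Pow(Add(17, -10), -1))), P) = Mul(Add(17, Mul(Add(18, Mul(Add(2, 4), -3)), Pow(Add(17, -10), -1))), -22) = Mul(Add(17, Mul(Add(18, Mul(6, -3)), Pow(7, -1))), -22) = Mul(Add(17, Mul(Add(18, -18), Rational(1, 7))), -22) = Mul(Add(17, Mul(0, Rational(1, 7))), -22) = Mul(Add(17, 0), -22) = Mul(17, -22) = -374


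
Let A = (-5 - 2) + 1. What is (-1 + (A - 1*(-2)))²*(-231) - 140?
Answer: -5915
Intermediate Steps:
A = -6 (A = -7 + 1 = -6)
(-1 + (A - 1*(-2)))²*(-231) - 140 = (-1 + (-6 - 1*(-2)))²*(-231) - 140 = (-1 + (-6 + 2))²*(-231) - 140 = (-1 - 4)²*(-231) - 140 = (-5)²*(-231) - 140 = 25*(-231) - 140 = -5775 - 140 = -5915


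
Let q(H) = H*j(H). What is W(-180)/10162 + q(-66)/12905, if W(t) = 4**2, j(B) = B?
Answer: 22236076/65570305 ≈ 0.33912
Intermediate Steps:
W(t) = 16
q(H) = H**2 (q(H) = H*H = H**2)
W(-180)/10162 + q(-66)/12905 = 16/10162 + (-66)**2/12905 = 16*(1/10162) + 4356*(1/12905) = 8/5081 + 4356/12905 = 22236076/65570305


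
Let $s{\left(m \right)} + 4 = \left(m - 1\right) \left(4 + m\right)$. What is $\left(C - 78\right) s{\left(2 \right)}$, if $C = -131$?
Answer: $-418$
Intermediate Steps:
$s{\left(m \right)} = -4 + \left(-1 + m\right) \left(4 + m\right)$ ($s{\left(m \right)} = -4 + \left(m - 1\right) \left(4 + m\right) = -4 + \left(-1 + m\right) \left(4 + m\right)$)
$\left(C - 78\right) s{\left(2 \right)} = \left(-131 - 78\right) \left(-8 + 2^{2} + 3 \cdot 2\right) = - 209 \left(-8 + 4 + 6\right) = \left(-209\right) 2 = -418$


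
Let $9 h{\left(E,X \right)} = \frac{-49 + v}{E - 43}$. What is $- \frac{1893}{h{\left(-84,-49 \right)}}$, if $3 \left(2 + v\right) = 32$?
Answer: $- \frac{6491097}{121} \approx -53645.0$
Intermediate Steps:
$v = \frac{26}{3}$ ($v = -2 + \frac{1}{3} \cdot 32 = -2 + \frac{32}{3} = \frac{26}{3} \approx 8.6667$)
$h{\left(E,X \right)} = - \frac{121}{27 \left(-43 + E\right)}$ ($h{\left(E,X \right)} = \frac{\left(-49 + \frac{26}{3}\right) \frac{1}{E - 43}}{9} = \frac{\left(- \frac{121}{3}\right) \frac{1}{-43 + E}}{9} = - \frac{121}{27 \left(-43 + E\right)}$)
$- \frac{1893}{h{\left(-84,-49 \right)}} = - \frac{1893}{\left(-121\right) \frac{1}{-1161 + 27 \left(-84\right)}} = - \frac{1893}{\left(-121\right) \frac{1}{-1161 - 2268}} = - \frac{1893}{\left(-121\right) \frac{1}{-3429}} = - \frac{1893}{\left(-121\right) \left(- \frac{1}{3429}\right)} = - \frac{1893}{\frac{121}{3429}} = \left(-1893\right) \frac{3429}{121} = - \frac{6491097}{121}$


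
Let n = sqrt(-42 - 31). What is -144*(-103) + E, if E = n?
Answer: 14832 + I*sqrt(73) ≈ 14832.0 + 8.544*I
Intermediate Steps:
n = I*sqrt(73) (n = sqrt(-73) = I*sqrt(73) ≈ 8.544*I)
E = I*sqrt(73) ≈ 8.544*I
-144*(-103) + E = -144*(-103) + I*sqrt(73) = 14832 + I*sqrt(73)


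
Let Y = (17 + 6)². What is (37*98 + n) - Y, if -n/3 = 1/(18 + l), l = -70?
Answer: 161047/52 ≈ 3097.1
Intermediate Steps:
n = 3/52 (n = -3/(18 - 70) = -3/(-52) = -3*(-1/52) = 3/52 ≈ 0.057692)
Y = 529 (Y = 23² = 529)
(37*98 + n) - Y = (37*98 + 3/52) - 1*529 = (3626 + 3/52) - 529 = 188555/52 - 529 = 161047/52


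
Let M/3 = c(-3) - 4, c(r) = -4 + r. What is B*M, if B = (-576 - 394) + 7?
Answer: 31779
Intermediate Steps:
B = -963 (B = -970 + 7 = -963)
M = -33 (M = 3*((-4 - 3) - 4) = 3*(-7 - 4) = 3*(-11) = -33)
B*M = -963*(-33) = 31779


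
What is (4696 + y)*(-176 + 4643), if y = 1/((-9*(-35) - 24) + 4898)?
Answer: 108849823515/5189 ≈ 2.0977e+7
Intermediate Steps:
y = 1/5189 (y = 1/((315 - 24) + 4898) = 1/(291 + 4898) = 1/5189 ≈ 0.00019272)
(4696 + y)*(-176 + 4643) = (4696 + 1/5189)*(-176 + 4643) = (24367545/5189)*4467 = 108849823515/5189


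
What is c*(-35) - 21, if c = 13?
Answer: -476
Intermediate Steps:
c*(-35) - 21 = 13*(-35) - 21 = -455 - 21 = -476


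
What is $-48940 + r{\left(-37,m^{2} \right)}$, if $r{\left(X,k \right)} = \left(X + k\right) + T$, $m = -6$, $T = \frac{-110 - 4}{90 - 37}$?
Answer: $- \frac{2593987}{53} \approx -48943.0$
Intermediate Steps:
$T = - \frac{114}{53} \approx -2.1509$
$r{\left(X,k \right)} = - \frac{114}{53} + X + k$ ($r{\left(X,k \right)} = \left(X + k\right) - \frac{114}{53} = - \frac{114}{53} + X + k$)
$-48940 + r{\left(-37,m^{2} \right)} = -48940 - \left(\frac{2075}{53} - 36\right) = -48940 - \frac{167}{53} = - \frac{2593987}{53}$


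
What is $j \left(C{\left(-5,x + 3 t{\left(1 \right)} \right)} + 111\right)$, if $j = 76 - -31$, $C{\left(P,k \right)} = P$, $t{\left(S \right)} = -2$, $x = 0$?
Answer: $11342$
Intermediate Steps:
$j = 107$ ($j = 76 + 31 = 107$)
$j \left(C{\left(-5,x + 3 t{\left(1 \right)} \right)} + 111\right) = 107 \left(-5 + 111\right) = 107 \cdot 106 = 11342$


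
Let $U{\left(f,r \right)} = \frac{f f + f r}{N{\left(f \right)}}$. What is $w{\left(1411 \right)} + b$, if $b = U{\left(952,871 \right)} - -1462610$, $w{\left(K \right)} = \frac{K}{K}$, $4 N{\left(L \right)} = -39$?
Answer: $\frac{50099845}{39} \approx 1.2846 \cdot 10^{6}$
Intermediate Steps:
$N{\left(L \right)} = - \frac{39}{4}$ ($N{\left(L \right)} = \frac{1}{4} \left(-39\right) = - \frac{39}{4}$)
$U{\left(f,r \right)} = - \frac{4 f^{2}}{39} - \frac{4 f r}{39}$ ($U{\left(f,r \right)} = \frac{f f + f r}{- \frac{39}{4}} = \left(f^{2} + f r\right) \left(- \frac{4}{39}\right) = - \frac{4 f^{2}}{39} - \frac{4 f r}{39}$)
$w{\left(K \right)} = 1$
$b = \frac{50099806}{39}$ ($b = \left(- \frac{4}{39}\right) 952 \left(952 + 871\right) - -1462610 = \left(- \frac{4}{39}\right) 952 \cdot 1823 + 1462610 = - \frac{6941984}{39} + 1462610 = \frac{50099806}{39} \approx 1.2846 \cdot 10^{6}$)
$w{\left(1411 \right)} + b = 1 + \frac{50099806}{39} = \frac{50099845}{39}$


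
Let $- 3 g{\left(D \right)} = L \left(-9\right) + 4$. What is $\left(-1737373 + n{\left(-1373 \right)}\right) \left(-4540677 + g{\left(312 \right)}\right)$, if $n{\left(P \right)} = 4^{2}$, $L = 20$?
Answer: $7888675045745$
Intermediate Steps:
$n{\left(P \right)} = 16$
$g{\left(D \right)} = \frac{176}{3}$ ($g{\left(D \right)} = - \frac{20 \left(-9\right) + 4}{3} = - \frac{-180 + 4}{3} = \left(- \frac{1}{3}\right) \left(-176\right) = \frac{176}{3}$)
$\left(-1737373 + n{\left(-1373 \right)}\right) \left(-4540677 + g{\left(312 \right)}\right) = \left(-1737373 + 16\right) \left(-4540677 + \frac{176}{3}\right) = \left(-1737357\right) \left(- \frac{13621855}{3}\right) = 7888675045745$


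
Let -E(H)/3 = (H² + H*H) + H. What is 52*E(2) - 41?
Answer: -1601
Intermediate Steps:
E(H) = -6*H² - 3*H (E(H) = -3*((H² + H*H) + H) = -3*((H² + H²) + H) = -3*(2*H² + H) = -3*(H + 2*H²) = -6*H² - 3*H)
52*E(2) - 41 = 52*(-3*2*(1 + 2*2)) - 41 = 52*(-3*2*(1 + 4)) - 41 = 52*(-3*2*5) - 41 = 52*(-30) - 41 = -1560 - 41 = -1601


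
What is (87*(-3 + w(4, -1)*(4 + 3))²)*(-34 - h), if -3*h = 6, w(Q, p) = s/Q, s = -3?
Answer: -189486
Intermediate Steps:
w(Q, p) = -3/Q
h = -2 (h = -⅓*6 = -2)
(87*(-3 + w(4, -1)*(4 + 3))²)*(-34 - h) = (87*(-3 + (-3/4)*(4 + 3))²)*(-34 - 1*(-2)) = (87*(-3 - 3*¼*7)²)*(-34 + 2) = (87*(-3 - ¾*7)²)*(-32) = (87*(-3 - 21/4)²)*(-32) = (87*(-33/4)²)*(-32) = (87*(1089/16))*(-32) = (94743/16)*(-32) = -189486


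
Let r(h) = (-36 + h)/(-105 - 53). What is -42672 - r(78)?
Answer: -3371067/79 ≈ -42672.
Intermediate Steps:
r(h) = 18/79 - h/158 (r(h) = (-36 + h)/(-158) = (-36 + h)*(-1/158) = 18/79 - h/158)
-42672 - r(78) = -42672 - (18/79 - 1/158*78) = -42672 - (18/79 - 39/79) = -42672 - 1*(-21/79) = -42672 + 21/79 = -3371067/79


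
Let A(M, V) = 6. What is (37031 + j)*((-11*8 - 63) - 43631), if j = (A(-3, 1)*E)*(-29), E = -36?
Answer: -1895541690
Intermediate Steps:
j = 6264 (j = (6*(-36))*(-29) = -216*(-29) = 6264)
(37031 + j)*((-11*8 - 63) - 43631) = (37031 + 6264)*((-11*8 - 63) - 43631) = 43295*((-88 - 63) - 43631) = 43295*(-151 - 43631) = 43295*(-43782) = -1895541690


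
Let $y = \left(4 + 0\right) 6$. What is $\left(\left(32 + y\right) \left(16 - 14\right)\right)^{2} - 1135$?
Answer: $11409$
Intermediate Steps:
$y = 24$ ($y = 4 \cdot 6 = 24$)
$\left(\left(32 + y\right) \left(16 - 14\right)\right)^{2} - 1135 = \left(\left(32 + 24\right) \left(16 - 14\right)\right)^{2} - 1135 = \left(56 \cdot 2\right)^{2} - 1135 = 112^{2} - 1135 = 12544 - 1135 = 11409$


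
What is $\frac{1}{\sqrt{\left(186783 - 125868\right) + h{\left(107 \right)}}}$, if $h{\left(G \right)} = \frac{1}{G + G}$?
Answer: $\frac{\sqrt{2789663554}}{13035811} \approx 0.0040517$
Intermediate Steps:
$h{\left(G \right)} = \frac{1}{2 G}$
$\frac{1}{\sqrt{\left(186783 - 125868\right) + h{\left(107 \right)}}} = \frac{1}{\sqrt{\left(186783 - 125868\right) + \frac{1}{2 \cdot 107}}} = \frac{1}{\sqrt{\left(186783 - 125868\right) + \frac{1}{2} \cdot \frac{1}{107}}} = \frac{1}{\sqrt{60915 + \frac{1}{214}}} = \frac{1}{\sqrt{\frac{13035811}{214}}} = \frac{1}{\frac{1}{214} \sqrt{2789663554}} = \frac{\sqrt{2789663554}}{13035811}$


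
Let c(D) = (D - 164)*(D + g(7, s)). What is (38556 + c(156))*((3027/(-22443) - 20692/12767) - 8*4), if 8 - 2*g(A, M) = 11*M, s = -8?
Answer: -7002520222068/5618231 ≈ -1.2464e+6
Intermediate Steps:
g(A, M) = 4 - 11*M/2
c(D) = (-164 + D)*(48 + D) (c(D) = (D - 164)*(D + (4 - 11/2*(-8))) = (-164 + D)*(D + (4 + 44)) = (-164 + D)*(D + 48) = (-164 + D)*(48 + D))
(38556 + c(156))*((3027/(-22443) - 20692/12767) - 8*4) = (38556 + (-7872 + 156**2 - 116*156))*((3027/(-22443) - 20692/12767) - 8*4) = (38556 + (-7872 + 24336 - 18096))*((3027*(-1/22443) - 20692*1/12767) - 32) = (38556 - 1632)*((-1009/7481 - 20692/12767) - 32) = 36924*(-167678755/95509927 - 32) = 36924*(-3223996419/95509927) = -7002520222068/5618231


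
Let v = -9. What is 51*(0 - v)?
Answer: 459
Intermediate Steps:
51*(0 - v) = 51*(0 - 1*(-9)) = 51*(0 + 9) = 51*9 = 459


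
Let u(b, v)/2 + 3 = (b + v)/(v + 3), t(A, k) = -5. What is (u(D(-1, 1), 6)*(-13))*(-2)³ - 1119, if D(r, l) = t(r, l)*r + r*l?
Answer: -13607/9 ≈ -1511.9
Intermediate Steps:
D(r, l) = -5*r + l*r (D(r, l) = -5*r + r*l = -5*r + l*r)
u(b, v) = -6 + 2*(b + v)/(3 + v) (u(b, v) = -6 + 2*((b + v)/(v + 3)) = -6 + 2*((b + v)/(3 + v)) = -6 + 2*(b + v)/(3 + v))
(u(D(-1, 1), 6)*(-13))*(-2)³ - 1119 = ((2*(-9 - (-5 + 1) - 2*6)/(3 + 6))*(-13))*(-2)³ - 1119 = ((2*(-9 - 1*(-4) - 12)/9)*(-13))*(-8) - 1119 = ((2*(⅑)*(-9 + 4 - 12))*(-13))*(-8) - 1119 = ((2*(⅑)*(-17))*(-13))*(-8) - 1119 = -34/9*(-13)*(-8) - 1119 = (442/9)*(-8) - 1119 = -3536/9 - 1119 = -13607/9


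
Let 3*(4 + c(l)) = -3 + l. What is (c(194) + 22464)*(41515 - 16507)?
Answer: 563271856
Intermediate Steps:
c(l) = -5 + l/3 (c(l) = -4 + (-3 + l)/3 = -4 + (-1 + l/3) = -5 + l/3)
(c(194) + 22464)*(41515 - 16507) = ((-5 + (⅓)*194) + 22464)*(41515 - 16507) = ((-5 + 194/3) + 22464)*25008 = (179/3 + 22464)*25008 = (67571/3)*25008 = 563271856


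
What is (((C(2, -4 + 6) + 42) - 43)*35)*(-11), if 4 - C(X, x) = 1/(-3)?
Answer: -3850/3 ≈ -1283.3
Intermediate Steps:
C(X, x) = 13/3 (C(X, x) = 4 - 1/(-3) = 4 - 1*(-⅓) = 4 + ⅓ = 13/3)
(((C(2, -4 + 6) + 42) - 43)*35)*(-11) = (((13/3 + 42) - 43)*35)*(-11) = ((139/3 - 43)*35)*(-11) = ((10/3)*35)*(-11) = (350/3)*(-11) = -3850/3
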